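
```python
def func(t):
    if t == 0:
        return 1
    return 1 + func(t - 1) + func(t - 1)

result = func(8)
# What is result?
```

func(t) = 1 + 2·func(t-1), func(0)=1. Closed form: (1+1)·2^8 - 1 = 511.

Answer: 511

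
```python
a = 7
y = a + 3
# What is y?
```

Trace:
`a = 7` → a = 7
`y = a + 3` → y = 10
So y = 10

Answer: 10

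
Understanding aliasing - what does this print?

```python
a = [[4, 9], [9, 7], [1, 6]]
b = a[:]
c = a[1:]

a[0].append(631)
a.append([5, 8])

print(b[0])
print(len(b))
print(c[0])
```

Key concept: slice with nested mutation.
Step by step:
`a = [[4, 9], [9, 7], [1, 6]]` → a = [[4, 9], [9, 7], [1, 6]]
`b = a[:]` → b = [[4, 9], [9, 7], [1, 6]]
`c = a[1:]` → c = [[9, 7], [1, 6]]
`a[0].append(631)` → a = [[4, 9, 631], [9, 7], [1, 6]]; b = [[4, 9, 631], [9, 7], [1, 6]]
`a.append([5, 8])` → a = [[4, 9, 631], [9, 7], [1, 6], [5, 8]]
`print(b[0])` → prints [4, 9, 631]
`print(len(b))` → prints 3
`print(c[0])` → prints [9, 7]

Answer:
[4, 9, 631]
3
[9, 7]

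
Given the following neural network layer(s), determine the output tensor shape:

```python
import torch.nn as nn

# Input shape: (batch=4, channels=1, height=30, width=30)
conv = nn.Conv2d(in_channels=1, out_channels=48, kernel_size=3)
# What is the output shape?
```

Input: (4, 1, 30, 30) -> Output: (4, 48, 28, 28)

Answer: (4, 48, 28, 28)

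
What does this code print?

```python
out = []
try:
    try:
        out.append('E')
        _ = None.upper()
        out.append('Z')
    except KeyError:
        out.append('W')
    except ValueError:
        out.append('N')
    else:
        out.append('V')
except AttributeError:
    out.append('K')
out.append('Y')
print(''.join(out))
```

Execution trace: 'E' (try body) → 'K' (outer except AttributeError) → 'Y' (after the try/except). Output: EKY

Answer: EKY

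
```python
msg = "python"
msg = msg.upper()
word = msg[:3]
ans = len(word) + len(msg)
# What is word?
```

Trace:
`msg = "python"` → msg = 'python'
`msg = msg.upper()` → msg = 'PYTHON'
`word = msg[:3]` → word = 'PYT'
`ans = len(word) + len(msg)` → ans = 9
So word = 'PYT'

Answer: 'PYT'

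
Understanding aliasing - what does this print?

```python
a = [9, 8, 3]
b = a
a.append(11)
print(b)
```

Key concept: basic list aliasing.
Step by step:
`a = [9, 8, 3]` → a = [9, 8, 3]
`b = a` → b = [9, 8, 3] (same object as a)
`a.append(11)` → a = [9, 8, 3, 11] (same object as b); b = [9, 8, 3, 11] (same object as a)
`print(b)` → prints [9, 8, 3, 11]

Answer: [9, 8, 3, 11]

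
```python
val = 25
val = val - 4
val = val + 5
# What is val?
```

Trace:
`val = 25` → val = 25
`val = val - 4` → val = 21
`val = val + 5` → val = 26
So val = 26

Answer: 26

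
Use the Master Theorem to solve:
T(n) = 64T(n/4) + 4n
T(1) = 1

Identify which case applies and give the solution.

a=64, b=4, f(n)=4n. log_4(64) = 3. Since c=1 < 3, Case 1 applies: T(n) = Θ(n^log_b(a)) = O(n^3).

Answer: O(n^3) - Case 1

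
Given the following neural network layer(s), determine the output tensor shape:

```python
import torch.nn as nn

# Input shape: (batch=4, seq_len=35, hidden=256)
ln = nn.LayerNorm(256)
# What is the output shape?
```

Input: (4, 35, 256) -> Output: (4, 35, 256)

Answer: (4, 35, 256)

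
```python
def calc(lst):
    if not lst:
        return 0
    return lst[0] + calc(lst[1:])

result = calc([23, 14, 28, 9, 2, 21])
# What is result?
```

23 + 14 + 28 + 9 + 2 + 21 + 0 = 97

Answer: 97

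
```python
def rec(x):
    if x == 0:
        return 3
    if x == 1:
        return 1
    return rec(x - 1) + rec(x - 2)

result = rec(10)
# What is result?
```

Build up from base cases: rec(0)=3, rec(1)=1, rec(2)=4, rec(3)=5, rec(4)=9, rec(5)=14, rec(6)=23, ..., rec(10)=157

Answer: 157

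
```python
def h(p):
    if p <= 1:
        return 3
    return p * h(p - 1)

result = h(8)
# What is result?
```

h(8) = 8 * 7 * 6 * 5 * 4 * 3 * 2 * 3 = 120960

Answer: 120960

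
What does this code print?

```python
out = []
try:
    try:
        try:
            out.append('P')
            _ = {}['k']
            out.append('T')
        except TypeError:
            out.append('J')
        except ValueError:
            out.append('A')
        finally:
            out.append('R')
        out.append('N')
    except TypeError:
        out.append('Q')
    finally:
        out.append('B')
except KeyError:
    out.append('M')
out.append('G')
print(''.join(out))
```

Execution trace: 'P' (inner try body) → 'R' (inner finally) → 'B' (finally) → 'M' (outer except KeyError) → 'G' (after the try/except). Output: PRBMG

Answer: PRBMG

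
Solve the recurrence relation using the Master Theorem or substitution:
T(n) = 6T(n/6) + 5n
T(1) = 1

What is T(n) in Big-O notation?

By Master Theorem: a=6, b=6, f(n)=5n. Since log_6(6) = 1 and f(n) = Θ(n^1), Case 2 applies. T(n) = O(n log n).

Answer: O(n log n)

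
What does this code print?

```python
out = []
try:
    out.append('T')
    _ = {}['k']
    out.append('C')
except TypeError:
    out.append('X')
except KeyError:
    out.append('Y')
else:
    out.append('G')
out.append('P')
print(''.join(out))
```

Execution trace: 'T' (try body) → 'Y' (except KeyError) → 'P' (after the try/except). Output: TYP

Answer: TYP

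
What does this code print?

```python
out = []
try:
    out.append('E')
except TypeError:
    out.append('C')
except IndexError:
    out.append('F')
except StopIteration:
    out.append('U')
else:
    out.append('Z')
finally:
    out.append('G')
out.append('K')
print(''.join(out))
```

Execution trace: 'E' (try body, no exception) → 'Z' (else) → 'G' (finally) → 'K' (after the try/except). Output: EZGK

Answer: EZGK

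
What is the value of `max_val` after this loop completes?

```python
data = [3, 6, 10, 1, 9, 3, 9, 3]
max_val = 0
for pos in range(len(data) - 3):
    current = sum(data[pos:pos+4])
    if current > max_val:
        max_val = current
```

Max sum of 4-element window in [3, 6, 10, 1, 9, 3, 9, 3]
`max_val` takes the values: 0 → 20 → 26

Answer: 26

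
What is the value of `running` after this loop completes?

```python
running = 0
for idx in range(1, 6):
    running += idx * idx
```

Sum of squares 1² to 5² = 55
`running` takes the values: 0 → 1 → 5 → 14 → 30 → 55

Answer: 55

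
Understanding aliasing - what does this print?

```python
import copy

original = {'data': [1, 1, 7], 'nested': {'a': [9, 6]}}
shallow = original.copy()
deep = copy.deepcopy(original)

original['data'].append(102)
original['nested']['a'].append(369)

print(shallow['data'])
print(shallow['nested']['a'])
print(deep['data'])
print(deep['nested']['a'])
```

Key concept: comparing shallow vs deep copy.
Step by step:
`original = {'data': [1, 1, 7], 'nested': {'a': [9, 6]}}` → original = {'data': [1, 1, 7], 'nested': {'a': [9, 6]}}
`shallow = original.copy()` → shallow = {'data': [1, 1, 7], 'nested': {'a': [9, 6]}}
`deep = copy.deepcopy(original)` → deep = {'data': [1, 1, 7], 'nested': {'a': [9, 6]}}
`original['data'].append(102)` → original = {'data': [1, 1, 7, 102], 'nested': {'a': [9, 6]}}; shallow = {'data': [1, 1, 7, 102], 'nested': {'a': [9, 6]}}
`original['nested']['a'].append(369)` → original = {'data': [1, 1, 7, 102], 'nested': {'a': [9, 6, 369]}}; shallow = {'data': [1, 1, 7, 102], 'nested': {'a': [9, 6, 369]}}
`print(shallow['data'])` → prints [1, 1, 7, 102]
`print(shallow['nested']['a'])` → prints [9, 6, 369]
`print(deep['data'])` → prints [1, 1, 7]
`print(deep['nested']['a'])` → prints [9, 6]

Answer:
[1, 1, 7, 102]
[9, 6, 369]
[1, 1, 7]
[9, 6]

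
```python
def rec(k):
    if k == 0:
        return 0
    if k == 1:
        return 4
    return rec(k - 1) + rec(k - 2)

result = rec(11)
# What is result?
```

Build up from base cases: rec(0)=0, rec(1)=4, rec(2)=4, rec(3)=8, rec(4)=12, rec(5)=20, rec(6)=32, ..., rec(11)=356

Answer: 356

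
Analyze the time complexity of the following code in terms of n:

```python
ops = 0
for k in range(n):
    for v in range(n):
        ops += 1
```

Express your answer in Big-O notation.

Each loop level contributes: n × n. Multiplying the contributions gives O(n^2).

Answer: O(n^2)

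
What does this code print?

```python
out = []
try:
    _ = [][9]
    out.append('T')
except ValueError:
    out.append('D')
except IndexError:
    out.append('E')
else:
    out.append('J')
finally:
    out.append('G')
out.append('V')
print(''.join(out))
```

Execution trace: 'E' (except IndexError) → 'G' (finally) → 'V' (after the try/except). Output: EGV

Answer: EGV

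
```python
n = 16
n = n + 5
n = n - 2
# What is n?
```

Trace:
`n = 16` → n = 16
`n = n + 5` → n = 21
`n = n - 2` → n = 19
So n = 19

Answer: 19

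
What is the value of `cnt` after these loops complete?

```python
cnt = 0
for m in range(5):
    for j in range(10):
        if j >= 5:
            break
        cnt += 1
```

Inner breaks at 5, outer runs 5 times
`cnt` takes the values: 0 → 1 → 2 → 3 → 4 → 5 → 6 → 7 → 8 → 9 → 10 → 11 → 12 → 13 → 14 → 15 → 16 → 17 → 18 → 19 → 20 → 21 → 22 → 23 → 24 → 25

Answer: 25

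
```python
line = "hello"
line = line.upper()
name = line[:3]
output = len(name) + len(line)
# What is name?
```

Trace:
`line = "hello"` → line = 'hello'
`line = line.upper()` → line = 'HELLO'
`name = line[:3]` → name = 'HEL'
`output = len(name) + len(line)` → output = 8
So name = 'HEL'

Answer: 'HEL'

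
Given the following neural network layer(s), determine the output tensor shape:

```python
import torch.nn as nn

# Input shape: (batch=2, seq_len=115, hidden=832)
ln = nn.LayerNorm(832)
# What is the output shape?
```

Input: (2, 115, 832) -> Output: (2, 115, 832)

Answer: (2, 115, 832)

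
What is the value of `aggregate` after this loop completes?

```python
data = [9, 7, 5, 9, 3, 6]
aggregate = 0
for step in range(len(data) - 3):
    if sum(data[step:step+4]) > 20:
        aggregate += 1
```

Count windows with sum > 20
`aggregate` takes the values: 0 → 1 → 2 → 3

Answer: 3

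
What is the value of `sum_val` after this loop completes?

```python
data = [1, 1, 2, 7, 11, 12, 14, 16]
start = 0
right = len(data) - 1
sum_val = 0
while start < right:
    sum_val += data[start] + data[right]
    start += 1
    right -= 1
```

Sum of pairs from ends
`sum_val` takes the values: 0 → 17 → 32 → 46 → 64

Answer: 64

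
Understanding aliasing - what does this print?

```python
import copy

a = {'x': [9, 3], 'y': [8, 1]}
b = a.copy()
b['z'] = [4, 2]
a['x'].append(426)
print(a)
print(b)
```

Key concept: shallow copy of dict with mutable values.
Step by step:
`a = {'x': [9, 3], 'y': [8, 1]}` → a = {'x': [9, 3], 'y': [8, 1]}
`b = a.copy()` → b = {'x': [9, 3], 'y': [8, 1]}
`b['z'] = [4, 2]` → b = {'x': [9, 3], 'y': [8, 1], 'z': [4, 2]}
`a['x'].append(426)` → a = {'x': [9, 3, 426], 'y': [8, 1]}; b = {'x': [9, 3, 426], 'y': [8, 1], 'z': [4, 2]}
`print(a)` → prints {'x': [9, 3, 426], 'y': [8, 1]}
`print(b)` → prints {'x': [9, 3, 426], 'y': [8, 1], 'z': [4, 2]}

Answer:
{'x': [9, 3, 426], 'y': [8, 1]}
{'x': [9, 3, 426], 'y': [8, 1], 'z': [4, 2]}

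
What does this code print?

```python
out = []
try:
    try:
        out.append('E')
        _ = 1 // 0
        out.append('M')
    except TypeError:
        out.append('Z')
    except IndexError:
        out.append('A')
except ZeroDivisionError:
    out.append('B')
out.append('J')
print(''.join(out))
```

Execution trace: 'E' (inner try body) → 'B' (outer except ZeroDivisionError) → 'J' (after the try/except). Output: EBJ

Answer: EBJ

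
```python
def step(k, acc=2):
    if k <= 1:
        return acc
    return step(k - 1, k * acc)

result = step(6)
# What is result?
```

Accumulator trace (n, acc): (6, 2) -> (5, 12) -> (4, 60) -> (3, 240) -> (2, 720) -> (1, 1440) -> return 1440

Answer: 1440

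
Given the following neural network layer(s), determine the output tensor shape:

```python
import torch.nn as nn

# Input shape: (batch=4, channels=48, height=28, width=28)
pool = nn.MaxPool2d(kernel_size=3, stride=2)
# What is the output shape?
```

Input: (4, 48, 28, 28) -> Output: (4, 48, 13, 13)

Answer: (4, 48, 13, 13)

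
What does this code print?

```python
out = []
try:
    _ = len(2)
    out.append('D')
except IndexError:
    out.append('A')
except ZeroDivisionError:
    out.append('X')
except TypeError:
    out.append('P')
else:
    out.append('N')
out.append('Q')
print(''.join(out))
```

Execution trace: 'P' (except TypeError) → 'Q' (after the try/except). Output: PQ

Answer: PQ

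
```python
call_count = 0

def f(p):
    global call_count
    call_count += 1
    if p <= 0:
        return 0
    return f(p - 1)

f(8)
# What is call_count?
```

Linear recursion stepping by 1: 9 calls from p=8 down to ≤0.

Answer: 9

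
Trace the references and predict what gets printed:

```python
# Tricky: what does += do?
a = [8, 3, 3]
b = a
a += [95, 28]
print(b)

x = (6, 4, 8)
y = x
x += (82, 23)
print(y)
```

Key concept: += behavior differs for mutable vs immutable.
Step by step:
`a = [8, 3, 3]` → a = [8, 3, 3]
`b = a` → b = [8, 3, 3] (same object as a)
`a += [95, 28]` → a = [8, 3, 3, 95, 28] (same object as b); b = [8, 3, 3, 95, 28] (same object as a)
`print(b)` → prints [8, 3, 3, 95, 28]
`x = (6, 4, 8)` → x = (6, 4, 8)
`y = x` → y = (6, 4, 8)
`x += (82, 23)` → x = (6, 4, 8, 82, 23)
`print(y)` → prints (6, 4, 8)

Answer:
[8, 3, 3, 95, 28]
(6, 4, 8)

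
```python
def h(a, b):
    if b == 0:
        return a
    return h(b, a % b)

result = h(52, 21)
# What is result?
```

h(52, 21) -> h(21, 10) -> h(10, 1) -> h(1, 0) -> 1

Answer: 1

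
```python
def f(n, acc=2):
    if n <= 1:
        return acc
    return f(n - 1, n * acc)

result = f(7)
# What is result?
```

Accumulator trace (n, acc): (7, 2) -> (6, 14) -> (5, 84) -> (4, 420) -> (3, 1680) -> (2, 5040) -> (1, 10080) -> return 10080

Answer: 10080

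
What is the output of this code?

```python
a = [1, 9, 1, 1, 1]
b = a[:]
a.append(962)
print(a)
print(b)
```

Key concept: slice [:] creates copy.
Step by step:
`a = [1, 9, 1, 1, 1]` → a = [1, 9, 1, 1, 1]
`b = a[:]` → b = [1, 9, 1, 1, 1]
`a.append(962)` → a = [1, 9, 1, 1, 1, 962]
`print(a)` → prints [1, 9, 1, 1, 1, 962]
`print(b)` → prints [1, 9, 1, 1, 1]

Answer:
[1, 9, 1, 1, 1, 962]
[1, 9, 1, 1, 1]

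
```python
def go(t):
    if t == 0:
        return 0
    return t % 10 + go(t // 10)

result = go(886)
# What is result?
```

Sum of digits of 886: 6 + 8 + 8 = 22

Answer: 22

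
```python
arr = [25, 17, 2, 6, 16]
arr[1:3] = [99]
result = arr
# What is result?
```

Trace:
`arr = [25, 17, 2, 6, 16]` → arr = [25, 17, 2, 6, 16]
`arr[1:3] = [99]` → arr = [25, 99, 6, 16]
`result = arr` → result = [25, 99, 6, 16]
So result = [25, 99, 6, 16]

Answer: [25, 99, 6, 16]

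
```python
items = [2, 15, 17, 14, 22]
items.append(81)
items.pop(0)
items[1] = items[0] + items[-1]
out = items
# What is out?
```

Trace:
`items = [2, 15, 17, 14, 22]` → items = [2, 15, 17, 14, 22]
`items.append(81)` → items = [2, 15, 17, 14, 22, 81]
`items.pop(0)` → items = [15, 17, 14, 22, 81]
`items[1] = items[0] + items[-1]` → items = [15, 96, 14, 22, 81]
`out = items` → out = [15, 96, 14, 22, 81]
So out = [15, 96, 14, 22, 81]

Answer: [15, 96, 14, 22, 81]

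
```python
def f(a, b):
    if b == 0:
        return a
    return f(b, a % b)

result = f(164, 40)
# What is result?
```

f(164, 40) -> f(40, 4) -> f(4, 0) -> 4

Answer: 4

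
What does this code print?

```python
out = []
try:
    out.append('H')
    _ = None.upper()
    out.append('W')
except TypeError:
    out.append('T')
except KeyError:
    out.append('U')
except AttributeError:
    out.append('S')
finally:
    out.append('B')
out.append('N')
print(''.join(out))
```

Execution trace: 'H' (try body) → 'S' (except AttributeError) → 'B' (finally) → 'N' (after the try/except). Output: HSBN

Answer: HSBN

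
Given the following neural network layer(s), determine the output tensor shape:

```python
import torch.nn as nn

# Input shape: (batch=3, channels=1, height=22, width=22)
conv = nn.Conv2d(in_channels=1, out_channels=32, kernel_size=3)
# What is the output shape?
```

Input: (3, 1, 22, 22) -> Output: (3, 32, 20, 20)

Answer: (3, 32, 20, 20)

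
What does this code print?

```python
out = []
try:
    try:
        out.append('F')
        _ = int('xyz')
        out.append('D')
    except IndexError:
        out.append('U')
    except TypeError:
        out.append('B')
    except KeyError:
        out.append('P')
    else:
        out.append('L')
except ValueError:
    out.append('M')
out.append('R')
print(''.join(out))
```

Execution trace: 'F' (try body) → 'M' (outer except ValueError) → 'R' (after the try/except). Output: FMR

Answer: FMR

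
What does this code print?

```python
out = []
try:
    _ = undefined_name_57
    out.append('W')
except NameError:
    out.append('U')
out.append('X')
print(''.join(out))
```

Execution trace: 'U' (except NameError) → 'X' (after the try/except). Output: UX

Answer: UX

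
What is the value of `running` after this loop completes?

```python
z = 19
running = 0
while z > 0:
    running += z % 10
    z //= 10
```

Sum digits of 19
`running` takes the values: 0 → 9 → 10

Answer: 10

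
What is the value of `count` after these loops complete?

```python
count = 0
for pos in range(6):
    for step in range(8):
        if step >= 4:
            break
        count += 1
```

Inner breaks at 4, outer runs 6 times
`count` takes the values: 0 → 1 → 2 → 3 → 4 → 5 → 6 → 7 → 8 → 9 → 10 → 11 → 12 → 13 → 14 → 15 → 16 → 17 → 18 → 19 → 20 → 21 → 22 → 23 → 24

Answer: 24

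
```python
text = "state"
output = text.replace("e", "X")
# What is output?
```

Trace:
`text = "state"` → text = 'state'
`output = text.replace("e", "X")` → output = 'statX'
So output = 'statX'

Answer: 'statX'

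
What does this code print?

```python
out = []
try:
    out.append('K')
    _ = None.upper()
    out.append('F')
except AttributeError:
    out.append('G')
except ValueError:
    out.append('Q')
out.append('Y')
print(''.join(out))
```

Execution trace: 'K' (try body) → 'G' (except AttributeError) → 'Y' (after the try/except). Output: KGY

Answer: KGY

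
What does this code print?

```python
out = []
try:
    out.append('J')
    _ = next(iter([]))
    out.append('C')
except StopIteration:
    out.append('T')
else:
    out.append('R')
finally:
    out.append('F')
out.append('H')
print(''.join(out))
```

Execution trace: 'J' (try body) → 'T' (except StopIteration) → 'F' (finally) → 'H' (after the try/except). Output: JTFH

Answer: JTFH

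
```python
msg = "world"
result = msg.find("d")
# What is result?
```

Trace:
`msg = "world"` → msg = 'world'
`result = msg.find("d")` → result = 4
So result = 4

Answer: 4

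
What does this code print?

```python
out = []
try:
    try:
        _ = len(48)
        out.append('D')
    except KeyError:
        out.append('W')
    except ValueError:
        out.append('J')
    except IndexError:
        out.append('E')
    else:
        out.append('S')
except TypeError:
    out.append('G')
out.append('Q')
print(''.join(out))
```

Execution trace: 'G' (outer except TypeError) → 'Q' (after the try/except). Output: GQ

Answer: GQ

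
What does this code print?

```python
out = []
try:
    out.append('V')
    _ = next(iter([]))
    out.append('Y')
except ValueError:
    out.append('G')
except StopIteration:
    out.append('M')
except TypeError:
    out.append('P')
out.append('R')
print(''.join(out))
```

Execution trace: 'V' (try body) → 'M' (except StopIteration) → 'R' (after the try/except). Output: VMR

Answer: VMR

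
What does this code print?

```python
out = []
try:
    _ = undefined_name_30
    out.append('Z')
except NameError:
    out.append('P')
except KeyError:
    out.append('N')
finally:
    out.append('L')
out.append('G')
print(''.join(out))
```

Execution trace: 'P' (except NameError) → 'L' (finally) → 'G' (after the try/except). Output: PLG

Answer: PLG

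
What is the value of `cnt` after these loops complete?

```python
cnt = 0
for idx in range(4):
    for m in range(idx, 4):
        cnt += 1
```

Upper triangle: 4 + 3 + ... + 1
`cnt` takes the values: 0 → 1 → 2 → 3 → 4 → 5 → 6 → 7 → 8 → 9 → 10

Answer: 10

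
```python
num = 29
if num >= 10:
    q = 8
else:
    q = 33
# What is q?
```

Trace:
`num = 29` → num = 29
`if num >= 10: ...` → num >= 10 is True → q = 8
So q = 8

Answer: 8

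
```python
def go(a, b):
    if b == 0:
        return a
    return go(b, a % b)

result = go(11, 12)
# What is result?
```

go(11, 12) -> go(12, 11) -> go(11, 1) -> go(1, 0) -> 1

Answer: 1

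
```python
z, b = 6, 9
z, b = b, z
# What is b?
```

Trace:
`z, b = 6, 9` → z = 6; b = 9
`z, b = b, z` → z = 9; b = 6
So b = 6

Answer: 6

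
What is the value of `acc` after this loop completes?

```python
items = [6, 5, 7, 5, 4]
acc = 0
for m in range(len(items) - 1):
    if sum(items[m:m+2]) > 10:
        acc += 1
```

Count windows with sum > 10
`acc` takes the values: 0 → 1 → 2 → 3

Answer: 3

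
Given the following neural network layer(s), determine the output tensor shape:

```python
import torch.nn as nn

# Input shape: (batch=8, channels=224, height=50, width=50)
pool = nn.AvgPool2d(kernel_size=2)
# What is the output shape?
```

Input: (8, 224, 50, 50) -> Output: (8, 224, 25, 25)

Answer: (8, 224, 25, 25)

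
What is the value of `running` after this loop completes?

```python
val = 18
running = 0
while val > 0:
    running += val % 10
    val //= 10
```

Sum digits of 18
`running` takes the values: 0 → 8 → 9

Answer: 9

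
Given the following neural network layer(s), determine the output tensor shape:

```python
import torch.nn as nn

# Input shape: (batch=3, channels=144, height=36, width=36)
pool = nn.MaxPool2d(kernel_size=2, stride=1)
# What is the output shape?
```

Input: (3, 144, 36, 36) -> Output: (3, 144, 35, 35)

Answer: (3, 144, 35, 35)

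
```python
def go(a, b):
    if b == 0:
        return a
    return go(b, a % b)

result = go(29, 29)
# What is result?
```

go(29, 29) -> go(29, 0) -> 29

Answer: 29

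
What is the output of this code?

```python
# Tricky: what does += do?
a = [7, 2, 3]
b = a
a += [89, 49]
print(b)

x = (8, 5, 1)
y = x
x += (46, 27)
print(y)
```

Key concept: += behavior differs for mutable vs immutable.
Step by step:
`a = [7, 2, 3]` → a = [7, 2, 3]
`b = a` → b = [7, 2, 3] (same object as a)
`a += [89, 49]` → a = [7, 2, 3, 89, 49] (same object as b); b = [7, 2, 3, 89, 49] (same object as a)
`print(b)` → prints [7, 2, 3, 89, 49]
`x = (8, 5, 1)` → x = (8, 5, 1)
`y = x` → y = (8, 5, 1)
`x += (46, 27)` → x = (8, 5, 1, 46, 27)
`print(y)` → prints (8, 5, 1)

Answer:
[7, 2, 3, 89, 49]
(8, 5, 1)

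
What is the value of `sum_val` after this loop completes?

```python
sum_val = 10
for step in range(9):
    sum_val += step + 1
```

Start at 10, add 1 to 9 = 55
`sum_val` takes the values: 10 → 11 → 13 → 16 → 20 → 25 → 31 → 38 → 46 → 55

Answer: 55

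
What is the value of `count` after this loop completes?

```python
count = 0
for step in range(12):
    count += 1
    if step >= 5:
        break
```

Loop breaks when step reaches 5, count is 6
`count` takes the values: 0 → 1 → 2 → 3 → 4 → 5 → 6

Answer: 6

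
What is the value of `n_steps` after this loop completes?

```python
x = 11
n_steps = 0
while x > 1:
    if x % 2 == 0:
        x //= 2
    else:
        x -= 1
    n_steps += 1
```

Steps to reduce 11 to 1
`n_steps` takes the values: 0 → 1 → 2 → 3 → 4 → 5

Answer: 5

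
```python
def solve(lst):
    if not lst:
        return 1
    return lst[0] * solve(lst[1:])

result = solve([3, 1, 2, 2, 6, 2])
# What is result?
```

Product over [3, 1, 2, 2, 6, 2] = 3 * 1 * 2 * 2 * 6 * 2 = 144

Answer: 144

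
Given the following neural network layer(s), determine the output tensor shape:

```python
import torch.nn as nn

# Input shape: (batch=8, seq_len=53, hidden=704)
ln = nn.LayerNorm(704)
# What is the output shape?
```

Input: (8, 53, 704) -> Output: (8, 53, 704)

Answer: (8, 53, 704)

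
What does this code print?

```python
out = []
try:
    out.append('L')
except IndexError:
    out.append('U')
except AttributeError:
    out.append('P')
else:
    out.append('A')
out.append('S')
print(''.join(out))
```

Execution trace: 'L' (try body, no exception) → 'A' (else) → 'S' (after the try/except). Output: LAS

Answer: LAS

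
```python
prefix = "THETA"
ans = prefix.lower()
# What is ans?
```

Trace:
`prefix = "THETA"` → prefix = 'THETA'
`ans = prefix.lower()` → ans = 'theta'
So ans = 'theta'

Answer: 'theta'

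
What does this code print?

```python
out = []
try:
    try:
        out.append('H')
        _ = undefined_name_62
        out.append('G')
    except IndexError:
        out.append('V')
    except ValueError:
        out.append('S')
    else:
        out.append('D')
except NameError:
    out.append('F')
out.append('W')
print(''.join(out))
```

Execution trace: 'H' (inner try body) → 'F' (outer except NameError) → 'W' (after the try/except). Output: HFW

Answer: HFW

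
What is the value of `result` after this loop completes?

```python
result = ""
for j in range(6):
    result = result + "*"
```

Repeat '*' 6 times
`result` takes the values: "" → "*" → "**" → "***" → "****" → "*****" → "******"

Answer: "******"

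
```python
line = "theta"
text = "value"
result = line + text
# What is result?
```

Trace:
`line = "theta"` → line = 'theta'
`text = "value"` → text = 'value'
`result = line + text` → result = 'thetavalue'
So result = 'thetavalue'

Answer: 'thetavalue'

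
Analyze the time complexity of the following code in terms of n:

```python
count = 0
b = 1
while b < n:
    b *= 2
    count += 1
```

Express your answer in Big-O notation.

Each loop level contributes: log n. Multiplying the contributions gives O(log n).

Answer: O(log n)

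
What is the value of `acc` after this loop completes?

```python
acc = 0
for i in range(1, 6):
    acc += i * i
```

Sum of squares 1² to 5² = 55
`acc` takes the values: 0 → 1 → 5 → 14 → 30 → 55

Answer: 55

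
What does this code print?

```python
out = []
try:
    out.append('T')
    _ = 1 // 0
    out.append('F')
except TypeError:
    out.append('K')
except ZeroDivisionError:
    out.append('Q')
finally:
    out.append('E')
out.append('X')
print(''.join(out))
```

Execution trace: 'T' (try body) → 'Q' (except ZeroDivisionError) → 'E' (finally) → 'X' (after the try/except). Output: TQEX

Answer: TQEX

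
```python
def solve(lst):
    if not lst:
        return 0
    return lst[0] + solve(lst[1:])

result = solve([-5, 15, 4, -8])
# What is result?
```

(-5) + 15 + 4 + (-8) + 0 = 6

Answer: 6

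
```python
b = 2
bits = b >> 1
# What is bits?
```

Trace:
`b = 2` → b = 2
`bits = b >> 1` → bits = 1
So bits = 1

Answer: 1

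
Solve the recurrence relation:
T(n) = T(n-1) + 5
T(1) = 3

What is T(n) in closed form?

Unrolling: T(n) = T(1) + 5·(n-1) = 3 + 5(n-1) = 5n - 2.

Answer: T(n) = 5n - 2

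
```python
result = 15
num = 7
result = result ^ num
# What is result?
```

Trace:
`result = 15` → result = 15
`num = 7` → num = 7
`result = result ^ num` → result = 8
So result = 8

Answer: 8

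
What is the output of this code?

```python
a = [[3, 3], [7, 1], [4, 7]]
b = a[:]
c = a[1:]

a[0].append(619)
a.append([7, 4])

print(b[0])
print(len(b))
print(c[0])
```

Key concept: slice with nested mutation.
Step by step:
`a = [[3, 3], [7, 1], [4, 7]]` → a = [[3, 3], [7, 1], [4, 7]]
`b = a[:]` → b = [[3, 3], [7, 1], [4, 7]]
`c = a[1:]` → c = [[7, 1], [4, 7]]
`a[0].append(619)` → a = [[3, 3, 619], [7, 1], [4, 7]]; b = [[3, 3, 619], [7, 1], [4, 7]]
`a.append([7, 4])` → a = [[3, 3, 619], [7, 1], [4, 7], [7, 4]]
`print(b[0])` → prints [3, 3, 619]
`print(len(b))` → prints 3
`print(c[0])` → prints [7, 1]

Answer:
[3, 3, 619]
3
[7, 1]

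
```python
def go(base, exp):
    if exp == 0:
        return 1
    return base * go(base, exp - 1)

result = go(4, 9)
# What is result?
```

go(4, 9) = 4 * 4 * 4 * 4 * 4 * 4 * 4 * 4 * 4 = 262144

Answer: 262144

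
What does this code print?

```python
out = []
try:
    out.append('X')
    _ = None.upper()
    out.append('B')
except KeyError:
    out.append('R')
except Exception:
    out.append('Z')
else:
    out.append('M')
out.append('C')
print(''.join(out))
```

Execution trace: 'X' (try body) → 'Z' (except Exception) → 'C' (after the try/except). Output: XZC

Answer: XZC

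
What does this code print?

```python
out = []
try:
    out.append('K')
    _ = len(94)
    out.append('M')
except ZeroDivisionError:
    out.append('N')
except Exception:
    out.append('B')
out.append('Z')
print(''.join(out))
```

Execution trace: 'K' (try body) → 'B' (except Exception) → 'Z' (after the try/except). Output: KBZ

Answer: KBZ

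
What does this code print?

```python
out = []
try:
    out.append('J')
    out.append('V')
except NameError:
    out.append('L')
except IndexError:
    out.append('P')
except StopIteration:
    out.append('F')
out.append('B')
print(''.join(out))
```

Execution trace: 'J' (try body) → 'V' (try body, no exception) → 'B' (after the try/except). Output: JVB

Answer: JVB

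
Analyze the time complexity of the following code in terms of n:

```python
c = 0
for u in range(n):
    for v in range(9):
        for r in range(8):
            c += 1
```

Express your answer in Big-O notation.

Each loop level contributes: n × 1 × 1. Multiplying the contributions gives O(n).

Answer: O(n)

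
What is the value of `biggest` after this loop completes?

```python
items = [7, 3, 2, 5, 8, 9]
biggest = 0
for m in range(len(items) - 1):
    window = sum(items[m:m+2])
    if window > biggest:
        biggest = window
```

Max sum of 2-element window in [7, 3, 2, 5, 8, 9]
`biggest` takes the values: 0 → 10 → 13 → 17

Answer: 17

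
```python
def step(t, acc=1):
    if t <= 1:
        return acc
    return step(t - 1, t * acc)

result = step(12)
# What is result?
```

Accumulator trace (n, acc): (12, 1) -> (11, 12) -> (10, 132) -> (9, 1320) -> (8, 11880) -> (7, 95040) -> (6, 665280) -> (5, 3991680) -> (4, 19958400) -> (3, 79833600) -> (2, 239500800) -> (1, 479001600) -> return 479001600

Answer: 479001600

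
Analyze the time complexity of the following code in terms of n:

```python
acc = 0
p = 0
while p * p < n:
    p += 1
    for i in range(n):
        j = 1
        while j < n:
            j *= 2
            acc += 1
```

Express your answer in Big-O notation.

Each loop level contributes: √n × n × log n. Multiplying the contributions gives O(n√n log n).

Answer: O(n√n log n)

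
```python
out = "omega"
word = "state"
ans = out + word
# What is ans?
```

Trace:
`out = "omega"` → out = 'omega'
`word = "state"` → word = 'state'
`ans = out + word` → ans = 'omegastate'
So ans = 'omegastate'

Answer: 'omegastate'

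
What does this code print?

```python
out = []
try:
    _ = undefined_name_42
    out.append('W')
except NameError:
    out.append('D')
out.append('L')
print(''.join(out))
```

Execution trace: 'D' (except NameError) → 'L' (after the try/except). Output: DL

Answer: DL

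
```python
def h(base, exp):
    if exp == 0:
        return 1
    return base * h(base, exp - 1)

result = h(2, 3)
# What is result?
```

h(2, 3) = 2 * 2 * 2 = 8

Answer: 8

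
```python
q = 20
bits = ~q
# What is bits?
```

Trace:
`q = 20` → q = 20
`bits = ~q` → bits = -21
So bits = -21

Answer: -21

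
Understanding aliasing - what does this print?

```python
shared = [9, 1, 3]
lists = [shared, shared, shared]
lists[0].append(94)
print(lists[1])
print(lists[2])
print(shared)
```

Key concept: list of same reference.
Step by step:
`shared = [9, 1, 3]` → shared = [9, 1, 3]
`lists = [shared, shared, shared]` → lists = [[9, 1, 3], [9, 1, 3], [9, 1, 3]]
`lists[0].append(94)` → shared = [9, 1, 3, 94]; lists = [[9, 1, 3, 94], [9, 1, 3, 94], [9, 1, 3, 94]]
`print(lists[1])` → prints [9, 1, 3, 94]
`print(lists[2])` → prints [9, 1, 3, 94]
`print(shared)` → prints [9, 1, 3, 94]

Answer:
[9, 1, 3, 94]
[9, 1, 3, 94]
[9, 1, 3, 94]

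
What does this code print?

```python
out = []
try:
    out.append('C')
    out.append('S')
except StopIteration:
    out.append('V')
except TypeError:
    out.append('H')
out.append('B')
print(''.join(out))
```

Execution trace: 'C' (try body) → 'S' (try body, no exception) → 'B' (after the try/except). Output: CSB

Answer: CSB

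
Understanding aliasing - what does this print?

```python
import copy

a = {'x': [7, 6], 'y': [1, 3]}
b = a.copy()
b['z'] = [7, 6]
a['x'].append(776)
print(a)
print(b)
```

Key concept: shallow copy of dict with mutable values.
Step by step:
`a = {'x': [7, 6], 'y': [1, 3]}` → a = {'x': [7, 6], 'y': [1, 3]}
`b = a.copy()` → b = {'x': [7, 6], 'y': [1, 3]}
`b['z'] = [7, 6]` → b = {'x': [7, 6], 'y': [1, 3], 'z': [7, 6]}
`a['x'].append(776)` → a = {'x': [7, 6, 776], 'y': [1, 3]}; b = {'x': [7, 6, 776], 'y': [1, 3], 'z': [7, 6]}
`print(a)` → prints {'x': [7, 6, 776], 'y': [1, 3]}
`print(b)` → prints {'x': [7, 6, 776], 'y': [1, 3], 'z': [7, 6]}

Answer:
{'x': [7, 6, 776], 'y': [1, 3]}
{'x': [7, 6, 776], 'y': [1, 3], 'z': [7, 6]}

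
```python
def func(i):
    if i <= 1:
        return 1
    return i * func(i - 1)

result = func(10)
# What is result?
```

func(10) = 10 * 9 * 8 * 7 * 6 * 5 * 4 * 3 * 2 * 1 = 3628800

Answer: 3628800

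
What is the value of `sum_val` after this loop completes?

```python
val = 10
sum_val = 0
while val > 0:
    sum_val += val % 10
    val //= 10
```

Sum digits of 10
`sum_val` takes the values: 0 → 1

Answer: 1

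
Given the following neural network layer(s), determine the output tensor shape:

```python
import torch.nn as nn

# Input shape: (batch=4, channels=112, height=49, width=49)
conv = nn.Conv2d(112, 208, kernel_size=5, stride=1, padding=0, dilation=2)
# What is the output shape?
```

Input: (4, 112, 49, 49) -> Output: (4, 208, 41, 41)

Answer: (4, 208, 41, 41)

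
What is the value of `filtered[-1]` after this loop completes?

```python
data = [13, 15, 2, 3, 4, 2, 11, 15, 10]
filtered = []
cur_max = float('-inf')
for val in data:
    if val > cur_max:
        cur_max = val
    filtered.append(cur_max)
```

Running max ends at 15
`filtered` takes the values: [] → [13] → [13, 15] → [13, 15, 15] → [13, 15, 15, 15] → [13, 15, 15, 15, 15] → [13, 15, 15, 15, 15, 15] → [13, 15, 15, 15, 15, 15, 15] → [13, 15, 15, 15, 15, 15, 15, 15] → [13, 15, 15, 15, 15, 15, 15, 15, 15]
So `filtered[-1]` = 15

Answer: 15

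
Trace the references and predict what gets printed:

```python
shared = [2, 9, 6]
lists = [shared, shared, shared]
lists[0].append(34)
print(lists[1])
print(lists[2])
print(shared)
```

Key concept: list of same reference.
Step by step:
`shared = [2, 9, 6]` → shared = [2, 9, 6]
`lists = [shared, shared, shared]` → lists = [[2, 9, 6], [2, 9, 6], [2, 9, 6]]
`lists[0].append(34)` → shared = [2, 9, 6, 34]; lists = [[2, 9, 6, 34], [2, 9, 6, 34], [2, 9, 6, 34]]
`print(lists[1])` → prints [2, 9, 6, 34]
`print(lists[2])` → prints [2, 9, 6, 34]
`print(shared)` → prints [2, 9, 6, 34]

Answer:
[2, 9, 6, 34]
[2, 9, 6, 34]
[2, 9, 6, 34]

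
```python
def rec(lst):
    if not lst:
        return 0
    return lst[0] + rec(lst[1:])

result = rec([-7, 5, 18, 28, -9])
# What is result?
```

(-7) + 5 + 18 + 28 + (-9) + 0 = 35

Answer: 35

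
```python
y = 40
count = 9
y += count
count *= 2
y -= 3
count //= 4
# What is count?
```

Trace:
`y = 40` → y = 40
`count = 9` → count = 9
`y += count` → y = 49
`count *= 2` → count = 18
`y -= 3` → y = 46
`count //= 4` → count = 4
So count = 4

Answer: 4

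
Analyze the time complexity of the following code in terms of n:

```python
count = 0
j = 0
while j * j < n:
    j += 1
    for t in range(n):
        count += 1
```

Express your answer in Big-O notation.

Each loop level contributes: √n × n. Multiplying the contributions gives O(n√n).

Answer: O(n√n)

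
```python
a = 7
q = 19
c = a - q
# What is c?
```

Trace:
`a = 7` → a = 7
`q = 19` → q = 19
`c = a - q` → c = -12
So c = -12

Answer: -12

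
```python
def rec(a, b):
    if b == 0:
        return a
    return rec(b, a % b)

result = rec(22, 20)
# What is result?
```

rec(22, 20) -> rec(20, 2) -> rec(2, 0) -> 2

Answer: 2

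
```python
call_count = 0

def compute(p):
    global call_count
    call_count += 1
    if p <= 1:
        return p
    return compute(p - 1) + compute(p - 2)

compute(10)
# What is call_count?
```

Calls(p) = 1 + Calls(p-1) + Calls(p-2); Calls(0)=Calls(1)=1. For p=10 this gives 177.

Answer: 177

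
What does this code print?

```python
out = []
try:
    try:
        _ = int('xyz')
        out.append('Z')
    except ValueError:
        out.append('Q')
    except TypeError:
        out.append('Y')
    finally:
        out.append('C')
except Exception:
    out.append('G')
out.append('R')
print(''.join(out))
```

Execution trace: 'Q' (inner except ValueError) → 'C' (inner finally) → 'R' (after the try/except). Output: QCR

Answer: QCR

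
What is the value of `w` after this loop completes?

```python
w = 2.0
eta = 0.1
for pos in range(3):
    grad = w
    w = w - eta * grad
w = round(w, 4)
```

Gradient descent: w = 2.0 * (1 - 0.1)^3
`w` takes the values: 2.0 → 1.8 → 1.62 → 1.458

Answer: 1.458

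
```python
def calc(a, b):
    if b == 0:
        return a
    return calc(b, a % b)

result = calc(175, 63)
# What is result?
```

calc(175, 63) -> calc(63, 49) -> calc(49, 14) -> calc(14, 7) -> calc(7, 0) -> 7

Answer: 7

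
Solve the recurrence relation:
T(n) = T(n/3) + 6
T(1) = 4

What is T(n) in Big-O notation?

Each step divides n by 3 and adds 6. After log_3(n) steps we reach T(1)=4. So T(n) = 6·log_3(n) + 4 = O(log n).

Answer: O(log n)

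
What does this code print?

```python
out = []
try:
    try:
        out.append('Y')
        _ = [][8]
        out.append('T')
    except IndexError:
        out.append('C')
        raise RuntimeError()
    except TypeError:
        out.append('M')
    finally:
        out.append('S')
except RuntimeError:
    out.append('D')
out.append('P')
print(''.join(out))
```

Execution trace: 'Y' (inner try body) → 'C' (inner except IndexError) → 'S' (inner finally) → 'D' (outer except RuntimeError) → 'P' (after the try/except). Output: YCSDP

Answer: YCSDP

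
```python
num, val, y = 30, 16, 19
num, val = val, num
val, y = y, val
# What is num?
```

Trace:
`num, val, y = 30, 16, 19` → num = 30; val = 16; y = 19
`num, val = val, num` → num = 16; val = 30
`val, y = y, val` → val = 19; y = 30
So num = 16

Answer: 16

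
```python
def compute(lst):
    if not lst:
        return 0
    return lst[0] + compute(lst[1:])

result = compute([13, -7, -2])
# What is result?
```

13 + (-7) + (-2) + 0 = 4

Answer: 4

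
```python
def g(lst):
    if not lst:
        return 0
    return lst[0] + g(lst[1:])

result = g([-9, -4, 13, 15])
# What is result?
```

(-9) + (-4) + 13 + 15 + 0 = 15

Answer: 15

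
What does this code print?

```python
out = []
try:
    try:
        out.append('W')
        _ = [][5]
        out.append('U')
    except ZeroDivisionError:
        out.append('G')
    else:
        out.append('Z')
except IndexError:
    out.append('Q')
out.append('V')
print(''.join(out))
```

Execution trace: 'W' (inner try body) → 'Q' (outer except IndexError) → 'V' (after the try/except). Output: WQV

Answer: WQV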